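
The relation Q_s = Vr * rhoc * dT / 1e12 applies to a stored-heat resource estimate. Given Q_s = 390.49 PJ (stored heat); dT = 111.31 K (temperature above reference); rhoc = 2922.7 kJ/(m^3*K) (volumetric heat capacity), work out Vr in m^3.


Vr = Q_s * 1e12 / (rhoc * dT)
Vr = 390.49 * 1e12 / (2922.7 * 111.31)
Vr = 1.2003e+09 m^3


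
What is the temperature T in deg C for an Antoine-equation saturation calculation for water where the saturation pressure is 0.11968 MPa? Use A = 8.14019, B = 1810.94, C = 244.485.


T = B / (A - log10(P_sat * 760 / 0.101325)) - C
T = 1810.94 / (8.14019 - log10(0.11968 * 760 / 0.101325)) - 244.485
T = 104.64 deg C


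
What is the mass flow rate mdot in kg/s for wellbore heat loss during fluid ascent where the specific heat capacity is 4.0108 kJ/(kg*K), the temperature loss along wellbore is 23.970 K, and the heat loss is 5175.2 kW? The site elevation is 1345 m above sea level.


mdot = Q_loss / (cp * dT)
mdot = 5175.2 / (4.0108 * 23.970)
mdot = 53.830 kg/s


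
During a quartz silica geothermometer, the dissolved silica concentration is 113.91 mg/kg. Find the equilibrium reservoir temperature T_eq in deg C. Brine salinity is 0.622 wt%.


T_eq = 1309 / (5.19 - log10(SiO2)) - 273.15
T_eq = 1309 / (5.19 - log10(113.91)) - 273.15
T_eq = 144.60 deg C


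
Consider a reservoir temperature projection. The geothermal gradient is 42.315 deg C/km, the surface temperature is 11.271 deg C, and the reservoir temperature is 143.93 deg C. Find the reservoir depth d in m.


d = (T_res - T_surf) / grad * 1000
d = (143.93 - 11.271) / 42.315 * 1000
d = 3135.0 m


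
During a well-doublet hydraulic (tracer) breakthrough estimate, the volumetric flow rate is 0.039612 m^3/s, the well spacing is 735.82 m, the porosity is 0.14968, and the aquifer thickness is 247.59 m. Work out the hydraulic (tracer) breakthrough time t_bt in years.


t_bt = pi * hr * phi * L^2 / (3 * Qv) / (365.25*86400)
t_bt = pi * 247.59 * 0.14968 * 735.82^2 / (3 * 0.039612) / (365.25*86400)
t_bt = 16.809 years


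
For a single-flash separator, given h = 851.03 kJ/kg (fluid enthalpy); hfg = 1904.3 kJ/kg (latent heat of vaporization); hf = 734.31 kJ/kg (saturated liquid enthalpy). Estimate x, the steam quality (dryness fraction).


x = (h - hf) / hfg
x = (851.03 - 734.31) / 1904.3
x = 0.061293


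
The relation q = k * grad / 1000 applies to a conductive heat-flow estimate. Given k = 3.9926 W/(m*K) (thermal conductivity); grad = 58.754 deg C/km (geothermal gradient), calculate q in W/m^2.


q = k * grad / 1000
q = 3.9926 * 58.754 / 1000
q = 0.23458 W/m^2


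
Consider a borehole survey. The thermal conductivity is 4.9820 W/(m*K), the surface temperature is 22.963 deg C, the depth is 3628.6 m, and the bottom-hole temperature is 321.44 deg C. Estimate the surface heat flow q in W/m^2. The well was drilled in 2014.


Step 1: grad = (T_d - T_surf)/d * 1000 = (321.44 - 22.963)/3628.6 * 1000 = 82.25679 deg C/km
Step 2: q = k * grad / 1000 = 4.982 * 82.25679 / 1000 = 0.40980 W/m^2
q = 0.40980 W/m^2


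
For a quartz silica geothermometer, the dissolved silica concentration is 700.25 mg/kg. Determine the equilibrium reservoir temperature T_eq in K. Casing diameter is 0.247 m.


T_eq = 1309 / (5.19 - log10(SiO2)) - 273.15
T_eq = 1309 / (5.19 - log10(700.25)) - 273.15
T_eq = 285.1192 deg C
Convert to K: 285.1192 + 273.15 = 558.27 K
T_eq = 558.27 K


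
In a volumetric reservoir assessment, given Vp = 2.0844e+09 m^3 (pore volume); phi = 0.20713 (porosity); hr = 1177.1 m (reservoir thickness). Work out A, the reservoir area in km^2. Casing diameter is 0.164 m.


A = Vp / (1e6 * hr * phi)
A = 2.0844e+09 / (1e6 * 1177.1 * 0.20713)
A = 8.5492 km^2


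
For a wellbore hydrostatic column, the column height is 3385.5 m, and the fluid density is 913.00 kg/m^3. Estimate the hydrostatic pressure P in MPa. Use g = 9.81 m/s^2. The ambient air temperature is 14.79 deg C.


P = rho * g * h / 1e6
P = 913.00 * 9.81 * 3385.5 / 1e6
P = 30.322 MPa


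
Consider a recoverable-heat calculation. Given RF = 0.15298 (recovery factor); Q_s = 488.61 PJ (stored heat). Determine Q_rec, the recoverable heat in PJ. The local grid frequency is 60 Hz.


Q_rec = Q_s * RF
Q_rec = 488.61 * 0.15298
Q_rec = 74.748 PJ


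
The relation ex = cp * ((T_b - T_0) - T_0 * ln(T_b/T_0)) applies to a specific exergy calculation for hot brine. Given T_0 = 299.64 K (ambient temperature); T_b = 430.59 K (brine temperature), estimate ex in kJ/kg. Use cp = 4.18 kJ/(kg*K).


ex = cp * ((T_b - T_0) - T_0 * ln(T_b/T_0))
ex = 4.18 * ((430.59 - 299.64) - 299.64 * ln(430.59/299.64))
ex = 93.248 kJ/kg


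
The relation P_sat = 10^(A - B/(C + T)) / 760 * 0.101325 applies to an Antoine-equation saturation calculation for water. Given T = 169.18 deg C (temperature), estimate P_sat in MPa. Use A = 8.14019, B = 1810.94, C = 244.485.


P_sat = 10^(A - B/(C + T)) / 760 * 0.101325
P_sat = 10^(8.14019 - 1810.94/(244.485 + 169.18)) / 760 * 0.101325
P_sat = 0.77144 MPa


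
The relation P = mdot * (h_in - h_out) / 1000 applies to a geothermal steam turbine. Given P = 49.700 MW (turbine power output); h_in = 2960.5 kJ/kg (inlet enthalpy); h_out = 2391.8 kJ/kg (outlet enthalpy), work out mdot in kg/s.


mdot = P * 1000 / (h_in - h_out)
mdot = 49.700 * 1000 / (2960.5 - 2391.8)
mdot = 87.392 kg/s


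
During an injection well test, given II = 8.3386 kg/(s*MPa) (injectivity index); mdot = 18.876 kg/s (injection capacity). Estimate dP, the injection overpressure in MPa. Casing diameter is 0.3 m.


dP = mdot * 1000 / II
dP = 18.876 * 1000 / 8.3386
dP = 2263.689 kPa
Convert: 2263.689 kPa * 0.001 = 2.2637 MPa
dP = 2.2637 MPa


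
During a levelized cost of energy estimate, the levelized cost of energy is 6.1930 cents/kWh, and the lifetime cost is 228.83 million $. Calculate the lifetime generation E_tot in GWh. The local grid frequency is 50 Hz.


E_tot = C_tot / LCOE * 100
E_tot = 228.83 / 6.1930 * 100
E_tot = 3695.0 GWh


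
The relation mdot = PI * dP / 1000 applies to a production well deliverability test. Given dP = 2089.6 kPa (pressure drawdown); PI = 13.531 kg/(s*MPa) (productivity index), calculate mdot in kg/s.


mdot = PI * dP / 1000
mdot = 13.531 * 2089.6 / 1000
mdot = 28.274 kg/s


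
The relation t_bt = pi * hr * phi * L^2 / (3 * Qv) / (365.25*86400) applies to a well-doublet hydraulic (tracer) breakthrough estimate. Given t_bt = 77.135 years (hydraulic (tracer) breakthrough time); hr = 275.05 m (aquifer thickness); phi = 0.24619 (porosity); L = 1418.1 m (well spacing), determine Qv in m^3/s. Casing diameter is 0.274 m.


Qv = pi*hr*phi*L^2 / (3*t_bt*365.25*86400)
Qv = pi*275.05*0.24619*1418.1^2 / (3*77.135*365.25*86400)
Qv = 0.058583 m^3/s


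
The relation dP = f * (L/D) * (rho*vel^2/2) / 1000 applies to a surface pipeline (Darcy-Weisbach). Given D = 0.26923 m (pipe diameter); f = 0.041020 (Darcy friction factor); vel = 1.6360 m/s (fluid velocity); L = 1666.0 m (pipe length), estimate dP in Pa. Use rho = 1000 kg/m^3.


dP = f * (L/D) * (rho*vel^2/2) / 1000
dP = 0.041020 * (1666.0/0.26923) * (1000*1.6360^2/2) / 1000
dP = 339.6908 kPa
Convert: 339.6908 kPa * 1000.0 = 3.3969e+05 Pa
dP = 3.3969e+05 Pa


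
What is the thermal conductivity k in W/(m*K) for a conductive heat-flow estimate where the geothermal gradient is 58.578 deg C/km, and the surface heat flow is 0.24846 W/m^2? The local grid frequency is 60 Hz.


k = q * 1000 / grad
k = 0.24846 * 1000 / 58.578
k = 4.2415 W/(m*K)


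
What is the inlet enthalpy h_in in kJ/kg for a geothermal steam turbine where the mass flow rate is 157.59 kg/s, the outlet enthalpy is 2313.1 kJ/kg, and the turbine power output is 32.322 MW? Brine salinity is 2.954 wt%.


h_in = h_out + P * 1000 / mdot
h_in = 2313.1 + 32.322 * 1000 / 157.59
h_in = 2518.2 kJ/kg


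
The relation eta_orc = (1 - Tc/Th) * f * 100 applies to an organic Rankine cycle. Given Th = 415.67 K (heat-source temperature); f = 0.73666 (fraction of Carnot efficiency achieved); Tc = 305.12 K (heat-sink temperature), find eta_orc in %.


eta_orc = (1 - Tc/Th) * f * 100
eta_orc = (1 - 305.12/415.67) * 0.73666 * 100
eta_orc = 19.592 %


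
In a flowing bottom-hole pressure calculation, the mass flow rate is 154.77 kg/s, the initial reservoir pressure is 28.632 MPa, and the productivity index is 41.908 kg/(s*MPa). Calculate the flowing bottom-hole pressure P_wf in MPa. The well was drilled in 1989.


P_wf = P_i - mdot / PI
P_wf = 28.632 - 154.77 / 41.908
P_wf = 24.939 MPa


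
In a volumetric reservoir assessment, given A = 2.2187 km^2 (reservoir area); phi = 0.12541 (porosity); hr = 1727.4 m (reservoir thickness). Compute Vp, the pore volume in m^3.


Vp = A * 1e6 * hr * phi
Vp = 2.2187 * 1e6 * 1727.4 * 0.12541
Vp = 4.8064e+08 m^3


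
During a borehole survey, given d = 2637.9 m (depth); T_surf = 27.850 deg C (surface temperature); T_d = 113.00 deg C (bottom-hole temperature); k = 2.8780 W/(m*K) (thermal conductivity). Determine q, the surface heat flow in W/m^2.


Step 1: grad = (T_d - T_surf)/d * 1000 = (113.0 - 27.85)/2637.9 * 1000 = 32.27946 deg C/km
Step 2: q = k * grad / 1000 = 2.878 * 32.27946 / 1000 = 0.092900 W/m^2
q = 0.092900 W/m^2


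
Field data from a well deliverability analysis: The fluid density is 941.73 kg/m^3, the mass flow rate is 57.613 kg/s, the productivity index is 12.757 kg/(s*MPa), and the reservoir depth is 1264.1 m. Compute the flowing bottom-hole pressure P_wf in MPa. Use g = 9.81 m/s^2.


Step 1: P_i = rho*g*h/1e6 = 941.73*9.81*1264.1/1e6 = 11.67823 MPa
Step 2: P_wf = P_i - mdot/PI = 11.67823 - 57.613/12.757 = 7.1620 MPa
P_wf = 7.1620 MPa


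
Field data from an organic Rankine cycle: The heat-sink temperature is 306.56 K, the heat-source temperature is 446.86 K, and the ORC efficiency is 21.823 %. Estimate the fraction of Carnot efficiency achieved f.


f = (eta_orc/100) / (1 - Tc/Th)
f = (21.823/100) / (1 - 306.56/446.86)
f = 0.69507


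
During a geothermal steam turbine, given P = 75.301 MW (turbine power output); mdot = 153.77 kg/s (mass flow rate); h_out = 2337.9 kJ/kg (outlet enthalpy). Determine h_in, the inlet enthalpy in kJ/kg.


h_in = h_out + P * 1000 / mdot
h_in = 2337.9 + 75.301 * 1000 / 153.77
h_in = 2827.6 kJ/kg


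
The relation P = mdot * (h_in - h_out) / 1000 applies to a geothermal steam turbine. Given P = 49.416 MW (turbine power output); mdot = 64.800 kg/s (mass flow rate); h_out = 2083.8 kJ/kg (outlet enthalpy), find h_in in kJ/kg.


h_in = h_out + P * 1000 / mdot
h_in = 2083.8 + 49.416 * 1000 / 64.800
h_in = 2846.4 kJ/kg


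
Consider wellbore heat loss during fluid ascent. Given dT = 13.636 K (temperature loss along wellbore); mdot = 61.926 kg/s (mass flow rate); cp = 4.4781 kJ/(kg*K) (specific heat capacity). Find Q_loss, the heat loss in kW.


Q_loss = mdot * cp * dT
Q_loss = 61.926 * 4.4781 * 13.636
Q_loss = 3781.4 kW


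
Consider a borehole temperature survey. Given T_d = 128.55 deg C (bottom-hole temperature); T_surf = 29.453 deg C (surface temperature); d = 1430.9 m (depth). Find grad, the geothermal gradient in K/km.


grad = (T_d - T_surf) / d * 1000
grad = (128.55 - 29.453) / 1430.9 * 1000
grad = 69.25501 deg C/km
Convert: 69.25501 deg C/km * 1.0 = 69.255 K/km
grad = 69.255 K/km


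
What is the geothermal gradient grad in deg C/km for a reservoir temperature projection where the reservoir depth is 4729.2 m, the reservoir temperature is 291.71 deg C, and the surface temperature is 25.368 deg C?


grad = (T_res - T_surf) / d * 1000
grad = (291.71 - 25.368) / 4729.2 * 1000
grad = 56.319 deg C/km


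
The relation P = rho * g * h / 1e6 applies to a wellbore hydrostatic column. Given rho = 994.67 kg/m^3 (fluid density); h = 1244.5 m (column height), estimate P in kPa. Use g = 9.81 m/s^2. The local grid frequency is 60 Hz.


P = rho * g * h / 1e6
P = 994.67 * 9.81 * 1244.5 / 1e6
P = 12.14347 MPa
Convert: 12.14347 MPa * 1000.0 = 12143 kPa
P = 12143 kPa


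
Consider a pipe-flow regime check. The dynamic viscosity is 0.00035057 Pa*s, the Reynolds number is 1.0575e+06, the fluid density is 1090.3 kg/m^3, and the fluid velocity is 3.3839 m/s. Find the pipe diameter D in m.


D = Re * mu / (rho * vel)
D = 1.0575e+06 * 0.00035057 / (1090.3 * 3.3839)
D = 0.10048 m


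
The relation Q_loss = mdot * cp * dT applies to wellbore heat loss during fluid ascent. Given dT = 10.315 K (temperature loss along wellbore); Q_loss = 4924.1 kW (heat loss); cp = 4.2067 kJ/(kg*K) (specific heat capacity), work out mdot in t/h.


mdot = Q_loss / (cp * dT)
mdot = 4924.1 / (4.2067 * 10.315)
mdot = 113.4792 kg/s
Convert: 113.4792 kg/s * 3.6 = 408.53 t/h
mdot = 408.53 t/h


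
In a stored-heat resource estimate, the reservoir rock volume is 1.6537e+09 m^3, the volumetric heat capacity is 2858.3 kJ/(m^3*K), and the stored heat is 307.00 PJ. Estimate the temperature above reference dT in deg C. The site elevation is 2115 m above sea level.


dT = Q_s * 1e12 / (Vr * rhoc)
dT = 307.00 * 1e12 / (1.6537e+09 * 2858.3)
dT = 64.94921 K
Convert (temperature difference, 1 K = 1 deg C): 64.94921 K = 64.94921 deg C
dT = 64.949 deg C


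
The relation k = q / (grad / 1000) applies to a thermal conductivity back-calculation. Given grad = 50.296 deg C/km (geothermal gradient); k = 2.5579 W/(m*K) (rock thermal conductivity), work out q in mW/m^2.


q = k * grad / 1000
q = 2.5579 * 50.296 / 1000
q = 0.1286521 W/m^2
Convert: 0.1286521 W/m^2 * 1000.0 = 128.65 mW/m^2
q = 128.65 mW/m^2


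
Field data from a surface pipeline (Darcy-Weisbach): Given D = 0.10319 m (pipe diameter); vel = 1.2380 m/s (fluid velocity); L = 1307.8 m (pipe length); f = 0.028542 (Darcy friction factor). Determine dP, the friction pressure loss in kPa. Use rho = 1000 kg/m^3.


dP = f * (L/D) * (rho*vel^2/2) / 1000
dP = 0.028542 * (1307.8/0.10319) * (1000*1.2380^2/2) / 1000
dP = 277.20 kPa


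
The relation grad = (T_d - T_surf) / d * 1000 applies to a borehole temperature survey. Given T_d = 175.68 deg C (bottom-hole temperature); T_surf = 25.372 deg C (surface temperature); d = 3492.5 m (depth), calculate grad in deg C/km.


grad = (T_d - T_surf) / d * 1000
grad = (175.68 - 25.372) / 3492.5 * 1000
grad = 43.037 deg C/km


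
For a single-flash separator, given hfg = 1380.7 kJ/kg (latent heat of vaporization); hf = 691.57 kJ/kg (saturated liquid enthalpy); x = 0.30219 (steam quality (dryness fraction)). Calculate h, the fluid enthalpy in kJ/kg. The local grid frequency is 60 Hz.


h = hf + x * hfg
h = 691.57 + 0.30219 * 1380.7
h = 1108.8 kJ/kg


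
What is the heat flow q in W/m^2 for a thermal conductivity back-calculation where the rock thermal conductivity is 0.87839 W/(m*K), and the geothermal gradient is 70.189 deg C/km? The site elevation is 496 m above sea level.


q = k * grad / 1000
q = 0.87839 * 70.189 / 1000
q = 0.061653 W/m^2


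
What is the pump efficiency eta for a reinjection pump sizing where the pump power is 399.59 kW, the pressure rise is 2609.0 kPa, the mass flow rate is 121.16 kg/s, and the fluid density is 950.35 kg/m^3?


eta = mdot * dP / (rho * P_pump)
eta = 121.16 * 2609.0 / (950.35 * 399.59)
eta = 0.83241


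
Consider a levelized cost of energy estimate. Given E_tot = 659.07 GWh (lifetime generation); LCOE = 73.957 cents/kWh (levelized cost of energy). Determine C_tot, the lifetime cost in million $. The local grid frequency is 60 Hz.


C_tot = LCOE / 100 * E_tot
C_tot = 73.957 / 100 * 659.07
C_tot = 487.43 million $


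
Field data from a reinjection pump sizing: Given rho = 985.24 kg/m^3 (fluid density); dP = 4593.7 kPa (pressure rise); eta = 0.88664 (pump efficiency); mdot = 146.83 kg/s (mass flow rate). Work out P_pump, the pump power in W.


P_pump = mdot * dP / (rho * eta)
P_pump = 146.83 * 4593.7 / (985.24 * 0.88664)
P_pump = 772.1258 kW
Convert: 772.1258 kW * 1000.0 = 7.7213e+05 W
P_pump = 7.7213e+05 W


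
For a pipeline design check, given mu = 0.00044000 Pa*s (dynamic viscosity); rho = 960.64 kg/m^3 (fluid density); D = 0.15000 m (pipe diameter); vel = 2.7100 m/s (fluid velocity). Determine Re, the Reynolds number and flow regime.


Step 1: Re = rho*vel*D/mu = 960.64*2.71*0.15/0.00044 = 8.8750e+05
Step 2: Re = 8.8750e+05 > 4000, so flow is turbulent.
Re = 8.8750e+05 (turbulent)


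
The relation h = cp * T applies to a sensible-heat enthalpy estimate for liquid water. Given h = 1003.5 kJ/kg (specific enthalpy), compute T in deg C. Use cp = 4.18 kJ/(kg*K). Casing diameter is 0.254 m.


T = h / cp
T = 1003.5 / 4.18
T = 240.07 deg C


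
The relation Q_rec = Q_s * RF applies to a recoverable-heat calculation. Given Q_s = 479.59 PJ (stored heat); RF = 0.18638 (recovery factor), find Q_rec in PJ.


Q_rec = Q_s * RF
Q_rec = 479.59 * 0.18638
Q_rec = 89.386 PJ


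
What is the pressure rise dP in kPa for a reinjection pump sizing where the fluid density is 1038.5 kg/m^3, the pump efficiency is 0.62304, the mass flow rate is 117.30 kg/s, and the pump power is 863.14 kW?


dP = P_pump * rho * eta / mdot
dP = 863.14 * 1038.5 * 0.62304 / 117.30
dP = 4761.1 kPa


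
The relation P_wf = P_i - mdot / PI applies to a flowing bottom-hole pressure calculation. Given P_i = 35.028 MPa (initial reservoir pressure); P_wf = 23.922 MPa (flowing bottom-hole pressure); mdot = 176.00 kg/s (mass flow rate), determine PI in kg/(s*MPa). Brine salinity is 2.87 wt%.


PI = mdot / (P_i - P_wf)
PI = 176.00 / (35.028 - 23.922)
PI = 15.847 kg/(s*MPa)


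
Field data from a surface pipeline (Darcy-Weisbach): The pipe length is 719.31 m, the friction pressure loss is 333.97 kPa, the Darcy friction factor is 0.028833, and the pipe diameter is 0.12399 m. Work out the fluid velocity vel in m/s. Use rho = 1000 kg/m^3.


vel = sqrt(dP*1000*2*D / (f*L*rho))
vel = sqrt(333.97*1000*2*0.12399 / (0.028833*719.31*1000))
vel = 1.9983 m/s


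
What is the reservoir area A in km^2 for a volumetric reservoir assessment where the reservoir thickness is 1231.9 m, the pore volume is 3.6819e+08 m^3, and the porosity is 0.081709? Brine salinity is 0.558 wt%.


A = Vp / (1e6 * hr * phi)
A = 3.6819e+08 / (1e6 * 1231.9 * 0.081709)
A = 3.6579 km^2


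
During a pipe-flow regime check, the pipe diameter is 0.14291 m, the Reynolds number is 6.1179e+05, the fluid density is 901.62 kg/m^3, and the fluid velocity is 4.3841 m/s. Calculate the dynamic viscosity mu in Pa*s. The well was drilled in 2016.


mu = rho * vel * D / Re
mu = 901.62 * 4.3841 * 0.14291 / 6.1179e+05
mu = 0.00092335 Pa*s


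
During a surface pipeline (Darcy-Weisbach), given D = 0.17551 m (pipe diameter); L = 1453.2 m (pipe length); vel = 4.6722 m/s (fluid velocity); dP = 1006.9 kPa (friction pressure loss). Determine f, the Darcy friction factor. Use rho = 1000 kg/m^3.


f = dP*1000 / ((L/D)*(rho*vel^2/2))
f = 1006.9*1000 / ((1453.2/0.17551)*(1000*4.6722^2/2))
f = 0.011142


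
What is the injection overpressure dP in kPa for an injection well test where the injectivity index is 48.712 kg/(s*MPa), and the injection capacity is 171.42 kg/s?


dP = mdot * 1000 / II
dP = 171.42 * 1000 / 48.712
dP = 3519.1 kPa


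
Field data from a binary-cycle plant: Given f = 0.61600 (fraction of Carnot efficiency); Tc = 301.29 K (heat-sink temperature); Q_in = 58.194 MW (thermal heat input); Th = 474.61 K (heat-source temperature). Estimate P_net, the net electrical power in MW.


Step 1: eta = (1 - Tc/Th)*f = (1 - 301.29/474.61)*0.616 = 0.2249534
Step 2: P_net = eta * Q_in = 0.2249534 * 58.194 = 13.091 MW
P_net = 13.091 MW


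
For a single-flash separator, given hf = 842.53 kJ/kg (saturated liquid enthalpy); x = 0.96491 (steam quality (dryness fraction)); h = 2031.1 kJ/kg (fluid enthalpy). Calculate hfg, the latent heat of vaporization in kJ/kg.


hfg = (h - hf) / x
hfg = (2031.1 - 842.53) / 0.96491
hfg = 1231.8 kJ/kg


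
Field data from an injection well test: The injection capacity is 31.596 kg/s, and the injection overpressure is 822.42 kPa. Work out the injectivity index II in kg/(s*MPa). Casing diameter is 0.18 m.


II = mdot * 1000 / dP
II = 31.596 * 1000 / 822.42
II = 38.418 kg/(s*MPa)


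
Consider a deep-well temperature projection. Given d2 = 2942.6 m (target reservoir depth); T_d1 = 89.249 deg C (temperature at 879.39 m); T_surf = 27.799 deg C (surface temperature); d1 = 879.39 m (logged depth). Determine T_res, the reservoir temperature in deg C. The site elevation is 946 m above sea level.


Step 1: grad = (T_d1 - T_surf)/d1 * 1000 = (89.249 - 27.799)/879.39 * 1000 = 69.87798 deg C/km
Step 2: T_res = T_surf + grad*d2/1000 = 27.799 + 69.87798*2942.6/1000 = 233.42 deg C
T_res = 233.42 deg C


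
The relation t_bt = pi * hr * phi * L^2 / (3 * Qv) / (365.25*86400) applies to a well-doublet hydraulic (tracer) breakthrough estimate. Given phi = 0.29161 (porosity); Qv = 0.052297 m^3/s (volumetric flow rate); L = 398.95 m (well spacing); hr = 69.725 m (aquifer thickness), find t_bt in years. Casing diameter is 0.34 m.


t_bt = pi * hr * phi * L^2 / (3 * Qv) / (365.25*86400)
t_bt = pi * 69.725 * 0.29161 * 398.95^2 / (3 * 0.052297) / (365.25*86400)
t_bt = 2.0534 years


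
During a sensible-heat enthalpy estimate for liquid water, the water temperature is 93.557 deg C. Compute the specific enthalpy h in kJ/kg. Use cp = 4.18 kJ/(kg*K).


h = cp * T
h = 4.18 * 93.557
h = 391.07 kJ/kg


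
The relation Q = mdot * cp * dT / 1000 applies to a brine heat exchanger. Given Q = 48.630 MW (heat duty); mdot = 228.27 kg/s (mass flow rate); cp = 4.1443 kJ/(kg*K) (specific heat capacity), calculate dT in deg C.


dT = Q * 1000 / (mdot * cp)
dT = 48.630 * 1000 / (228.27 * 4.1443)
dT = 51.40487 K
Convert (temperature difference, 1 K = 1 deg C): 51.40487 K = 51.40487 deg C
dT = 51.405 deg C


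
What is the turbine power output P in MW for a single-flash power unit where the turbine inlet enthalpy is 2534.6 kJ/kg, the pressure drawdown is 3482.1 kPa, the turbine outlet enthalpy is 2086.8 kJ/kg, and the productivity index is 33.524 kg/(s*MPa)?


Step 1: mdot = PI * dP / 1000 = 33.524 * 3482.1 / 1000 = 116.7339 kg/s
Step 2: P = mdot*(h_in - h_out)/1000 = 116.7339*(2534.6 - 2086.8)/1000 = 52.273 MW
P = 52.273 MW


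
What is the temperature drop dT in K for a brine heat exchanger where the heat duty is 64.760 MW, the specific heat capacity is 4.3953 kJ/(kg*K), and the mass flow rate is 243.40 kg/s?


dT = Q * 1000 / (mdot * cp)
dT = 64.760 * 1000 / (243.40 * 4.3953)
dT = 60.534 K


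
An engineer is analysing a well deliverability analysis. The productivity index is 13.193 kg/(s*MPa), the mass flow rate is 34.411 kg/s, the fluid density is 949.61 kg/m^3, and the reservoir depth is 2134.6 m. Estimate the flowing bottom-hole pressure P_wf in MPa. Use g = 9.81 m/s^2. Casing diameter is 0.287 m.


Step 1: P_i = rho*g*h/1e6 = 949.61*9.81*2134.6/1e6 = 19.88524 MPa
Step 2: P_wf = P_i - mdot/PI = 19.88524 - 34.411/13.193 = 17.277 MPa
P_wf = 17.277 MPa


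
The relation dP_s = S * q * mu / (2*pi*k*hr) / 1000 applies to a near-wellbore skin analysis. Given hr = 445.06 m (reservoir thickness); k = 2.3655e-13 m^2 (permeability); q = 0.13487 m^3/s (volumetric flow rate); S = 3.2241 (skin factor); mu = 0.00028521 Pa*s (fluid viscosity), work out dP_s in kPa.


dP_s = S * q * mu / (2*pi*k*hr) / 1000
dP_s = 3.2241 * 0.13487 * 0.00028521 / (2*pi*2.3655e-13*445.06) / 1000
dP_s = 187.49 kPa


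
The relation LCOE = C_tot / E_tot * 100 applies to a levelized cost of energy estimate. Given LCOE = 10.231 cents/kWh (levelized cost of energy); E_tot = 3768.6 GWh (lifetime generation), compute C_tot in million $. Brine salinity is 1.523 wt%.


C_tot = LCOE / 100 * E_tot
C_tot = 10.231 / 100 * 3768.6
C_tot = 385.57 million $


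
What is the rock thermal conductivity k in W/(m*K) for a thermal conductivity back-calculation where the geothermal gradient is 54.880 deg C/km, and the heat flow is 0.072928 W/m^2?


k = q / (grad / 1000)
k = 0.072928 / (54.880 / 1000)
k = 1.3289 W/(m*K)


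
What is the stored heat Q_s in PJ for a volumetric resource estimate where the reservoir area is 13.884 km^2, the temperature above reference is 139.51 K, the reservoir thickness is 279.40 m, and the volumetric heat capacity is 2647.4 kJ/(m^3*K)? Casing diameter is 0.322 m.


Step 1: Vr = A*1e6*hr = 13.884*1e6*279.4 = 3.879190e+09 m^3
Step 2: Q_s = Vr*rhoc*dT/1e12 = 3.879190e+09*2647.4*139.51/1e12 = 1432.7 PJ
Q_s = 1432.7 PJ


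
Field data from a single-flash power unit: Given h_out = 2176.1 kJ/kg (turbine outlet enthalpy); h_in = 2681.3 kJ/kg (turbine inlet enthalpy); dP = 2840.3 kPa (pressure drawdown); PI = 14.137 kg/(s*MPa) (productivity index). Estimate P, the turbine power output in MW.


Step 1: mdot = PI * dP / 1000 = 14.137 * 2840.3 / 1000 = 40.15332 kg/s
Step 2: P = mdot*(h_in - h_out)/1000 = 40.15332*(2681.3 - 2176.1)/1000 = 20.285 MW
P = 20.285 MW


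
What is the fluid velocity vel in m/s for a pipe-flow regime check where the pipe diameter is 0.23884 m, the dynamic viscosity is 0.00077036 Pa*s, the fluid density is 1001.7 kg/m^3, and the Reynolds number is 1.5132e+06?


vel = Re * mu / (rho * D)
vel = 1.5132e+06 * 0.00077036 / (1001.7 * 0.23884)
vel = 4.8724 m/s


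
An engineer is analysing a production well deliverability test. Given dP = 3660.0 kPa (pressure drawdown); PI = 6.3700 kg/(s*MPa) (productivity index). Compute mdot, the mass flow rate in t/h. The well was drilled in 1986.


mdot = PI * dP / 1000
mdot = 6.3700 * 3660.0 / 1000
mdot = 23.31420 kg/s
Convert: 23.31420 kg/s * 3.6 = 83.931 t/h
mdot = 83.931 t/h


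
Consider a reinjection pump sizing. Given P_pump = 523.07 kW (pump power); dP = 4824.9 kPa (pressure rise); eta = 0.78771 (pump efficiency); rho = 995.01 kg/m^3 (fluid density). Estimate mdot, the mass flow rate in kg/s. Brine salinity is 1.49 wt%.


mdot = P_pump * rho * eta / dP
mdot = 523.07 * 995.01 * 0.78771 / 4824.9
mdot = 84.970 kg/s


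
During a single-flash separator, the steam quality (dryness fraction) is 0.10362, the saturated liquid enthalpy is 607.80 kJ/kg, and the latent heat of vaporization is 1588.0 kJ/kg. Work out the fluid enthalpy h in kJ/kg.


h = hf + x * hfg
h = 607.80 + 0.10362 * 1588.0
h = 772.35 kJ/kg


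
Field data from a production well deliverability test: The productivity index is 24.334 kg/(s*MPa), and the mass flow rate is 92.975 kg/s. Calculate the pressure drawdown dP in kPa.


dP = mdot * 1000 / PI
dP = 92.975 * 1000 / 24.334
dP = 3820.8 kPa


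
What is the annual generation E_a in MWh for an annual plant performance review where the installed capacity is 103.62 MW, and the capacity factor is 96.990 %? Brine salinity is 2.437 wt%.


E_a = CF / 100 * cap * 8760
E_a = 96.990 / 100 * 103.62 * 8760
E_a = 8.8039e+05 MWh


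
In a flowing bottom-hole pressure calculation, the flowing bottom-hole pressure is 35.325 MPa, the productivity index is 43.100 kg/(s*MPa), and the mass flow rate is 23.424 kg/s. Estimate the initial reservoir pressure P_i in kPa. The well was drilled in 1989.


P_i = P_wf + mdot / PI
P_i = 35.325 + 23.424 / 43.100
P_i = 35.86848 MPa
Convert: 35.86848 MPa * 1000.0 = 35868 kPa
P_i = 35868 kPa


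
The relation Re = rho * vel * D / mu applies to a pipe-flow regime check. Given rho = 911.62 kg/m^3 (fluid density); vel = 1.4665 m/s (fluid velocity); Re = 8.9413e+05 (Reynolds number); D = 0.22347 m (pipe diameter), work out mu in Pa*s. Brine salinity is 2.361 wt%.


mu = rho * vel * D / Re
mu = 911.62 * 1.4665 * 0.22347 / 8.9413e+05
mu = 0.00033413 Pa*s


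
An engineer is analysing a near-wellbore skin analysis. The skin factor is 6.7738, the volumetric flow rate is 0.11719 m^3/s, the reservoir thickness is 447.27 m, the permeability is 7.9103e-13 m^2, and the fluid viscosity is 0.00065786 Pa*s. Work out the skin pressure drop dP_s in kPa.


dP_s = S * q * mu / (2*pi*k*hr) / 1000
dP_s = 6.7738 * 0.11719 * 0.00065786 / (2*pi*7.9103e-13*447.27) / 1000
dP_s = 234.92 kPa


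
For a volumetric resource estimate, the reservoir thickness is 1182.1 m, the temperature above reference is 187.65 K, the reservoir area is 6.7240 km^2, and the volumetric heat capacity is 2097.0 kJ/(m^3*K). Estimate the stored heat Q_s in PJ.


Step 1: Vr = A*1e6*hr = 6.724*1e6*1182.1 = 7.948440e+09 m^3
Step 2: Q_s = Vr*rhoc*dT/1e12 = 7.948440e+09*2097.0*187.65/1e12 = 3127.7 PJ
Q_s = 3127.7 PJ


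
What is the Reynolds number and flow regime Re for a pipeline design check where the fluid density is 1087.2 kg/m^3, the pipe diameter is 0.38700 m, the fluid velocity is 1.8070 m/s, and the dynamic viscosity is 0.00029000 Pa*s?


Step 1: Re = rho*vel*D/mu = 1087.2*1.807*0.387/0.00029 = 2.6217e+06
Step 2: Re = 2.6217e+06 > 4000, so flow is turbulent.
Re = 2.6217e+06 (turbulent)


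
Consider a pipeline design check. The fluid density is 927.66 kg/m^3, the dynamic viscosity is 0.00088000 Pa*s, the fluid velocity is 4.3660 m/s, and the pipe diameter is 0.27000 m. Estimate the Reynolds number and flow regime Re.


Step 1: Re = rho*vel*D/mu = 927.66*4.366*0.27/0.00088 = 1.2427e+06
Step 2: Re = 1.2427e+06 > 4000, so flow is turbulent.
Re = 1.2427e+06 (turbulent)


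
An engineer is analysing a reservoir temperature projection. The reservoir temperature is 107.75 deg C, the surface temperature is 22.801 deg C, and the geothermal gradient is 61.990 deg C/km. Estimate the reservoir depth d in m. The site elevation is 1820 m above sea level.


d = (T_res - T_surf) / grad * 1000
d = (107.75 - 22.801) / 61.990 * 1000
d = 1370.4 m


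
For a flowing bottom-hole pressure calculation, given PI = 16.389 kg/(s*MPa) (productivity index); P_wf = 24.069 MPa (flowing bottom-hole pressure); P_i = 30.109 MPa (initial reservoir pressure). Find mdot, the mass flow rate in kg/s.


mdot = (P_i - P_wf) * PI
mdot = (30.109 - 24.069) * 16.389
mdot = 98.990 kg/s


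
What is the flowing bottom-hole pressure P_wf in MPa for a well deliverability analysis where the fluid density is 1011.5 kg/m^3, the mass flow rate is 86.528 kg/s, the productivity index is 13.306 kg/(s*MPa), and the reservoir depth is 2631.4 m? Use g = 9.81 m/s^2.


Step 1: P_i = rho*g*h/1e6 = 1011.5*9.81*2631.4/1e6 = 26.11090 MPa
Step 2: P_wf = P_i - mdot/PI = 26.11090 - 86.528/13.306 = 19.608 MPa
P_wf = 19.608 MPa


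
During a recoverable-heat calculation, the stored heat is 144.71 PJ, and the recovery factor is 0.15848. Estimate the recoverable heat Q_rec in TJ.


Q_rec = Q_s * RF
Q_rec = 144.71 * 0.15848
Q_rec = 22.93364 PJ
Convert: 22.93364 PJ * 1000.0 = 22934 TJ
Q_rec = 22934 TJ


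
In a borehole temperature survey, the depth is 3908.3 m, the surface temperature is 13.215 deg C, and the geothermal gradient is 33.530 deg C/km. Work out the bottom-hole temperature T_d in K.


T_d = T_surf + grad * d / 1000
T_d = 13.215 + 33.530 * 3908.3 / 1000
T_d = 144.2603 deg C
Convert to K: 144.2603 + 273.15 = 417.41 K
T_d = 417.41 K


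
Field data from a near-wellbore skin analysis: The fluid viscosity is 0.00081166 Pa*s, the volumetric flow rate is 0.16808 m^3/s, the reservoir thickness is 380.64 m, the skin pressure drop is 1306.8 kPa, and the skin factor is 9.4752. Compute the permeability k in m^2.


k = S*q*mu / (2*pi*dP_s*1000*hr)
k = 9.4752*0.16808*0.00081166 / (2*pi*1306.8*1000*380.64)
k = 4.1359e-13 m^2


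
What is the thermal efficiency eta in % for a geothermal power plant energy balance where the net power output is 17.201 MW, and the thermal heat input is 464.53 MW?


eta = W_net / Q_in * 100
eta = 17.201 / 464.53 * 100
eta = 3.7029 %


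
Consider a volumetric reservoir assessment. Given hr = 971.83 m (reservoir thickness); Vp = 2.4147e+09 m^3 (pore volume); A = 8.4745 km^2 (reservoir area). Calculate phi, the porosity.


phi = Vp / (A * 1e6 * hr)
phi = 2.4147e+09 / (8.4745 * 1e6 * 971.83)
phi = 0.29320


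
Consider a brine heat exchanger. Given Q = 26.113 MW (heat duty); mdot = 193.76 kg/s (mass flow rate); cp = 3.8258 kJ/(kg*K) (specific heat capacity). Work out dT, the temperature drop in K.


dT = Q * 1000 / (mdot * cp)
dT = 26.113 * 1000 / (193.76 * 3.8258)
dT = 35.227 K


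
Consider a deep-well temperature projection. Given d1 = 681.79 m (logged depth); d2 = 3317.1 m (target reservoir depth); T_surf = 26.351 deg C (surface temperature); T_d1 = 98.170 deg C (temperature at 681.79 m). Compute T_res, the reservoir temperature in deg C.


Step 1: grad = (T_d1 - T_surf)/d1 * 1000 = (98.17 - 26.351)/681.79 * 1000 = 105.3389 deg C/km
Step 2: T_res = T_surf + grad*d2/1000 = 26.351 + 105.3389*3317.1/1000 = 375.77 deg C
T_res = 375.77 deg C


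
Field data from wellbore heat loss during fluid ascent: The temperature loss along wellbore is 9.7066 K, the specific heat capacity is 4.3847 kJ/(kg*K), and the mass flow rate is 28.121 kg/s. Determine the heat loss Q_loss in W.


Q_loss = mdot * cp * dT
Q_loss = 28.121 * 4.3847 * 9.7066
Q_loss = 1196.845 kW
Convert: 1196.845 kW * 1000.0 = 1.1968e+06 W
Q_loss = 1.1968e+06 W


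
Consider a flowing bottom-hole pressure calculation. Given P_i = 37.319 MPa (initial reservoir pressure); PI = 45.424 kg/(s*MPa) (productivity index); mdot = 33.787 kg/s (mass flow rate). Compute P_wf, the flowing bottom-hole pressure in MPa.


P_wf = P_i - mdot / PI
P_wf = 37.319 - 33.787 / 45.424
P_wf = 36.575 MPa


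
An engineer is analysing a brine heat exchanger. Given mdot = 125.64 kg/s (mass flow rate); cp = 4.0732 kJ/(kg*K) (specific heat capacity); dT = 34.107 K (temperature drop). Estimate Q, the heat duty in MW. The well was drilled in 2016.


Q = mdot * cp * dT / 1000
Q = 125.64 * 4.0732 * 34.107 / 1000
Q = 17.454 MW


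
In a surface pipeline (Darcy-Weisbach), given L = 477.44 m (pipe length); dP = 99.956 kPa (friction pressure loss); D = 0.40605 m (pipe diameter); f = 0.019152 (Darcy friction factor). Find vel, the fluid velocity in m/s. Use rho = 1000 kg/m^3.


vel = sqrt(dP*1000*2*D / (f*L*rho))
vel = sqrt(99.956*1000*2*0.40605 / (0.019152*477.44*1000))
vel = 2.9795 m/s


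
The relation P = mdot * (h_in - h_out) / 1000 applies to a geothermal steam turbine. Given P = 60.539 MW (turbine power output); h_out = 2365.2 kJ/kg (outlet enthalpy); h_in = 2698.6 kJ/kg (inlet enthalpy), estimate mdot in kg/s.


mdot = P * 1000 / (h_in - h_out)
mdot = 60.539 * 1000 / (2698.6 - 2365.2)
mdot = 181.58 kg/s


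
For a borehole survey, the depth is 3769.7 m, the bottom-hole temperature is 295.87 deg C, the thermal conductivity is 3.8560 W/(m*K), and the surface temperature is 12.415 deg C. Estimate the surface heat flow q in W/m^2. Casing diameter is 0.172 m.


Step 1: grad = (T_d - T_surf)/d * 1000 = (295.87 - 12.415)/3769.7 * 1000 = 75.19299 deg C/km
Step 2: q = k * grad / 1000 = 3.856 * 75.19299 / 1000 = 0.28994 W/m^2
q = 0.28994 W/m^2


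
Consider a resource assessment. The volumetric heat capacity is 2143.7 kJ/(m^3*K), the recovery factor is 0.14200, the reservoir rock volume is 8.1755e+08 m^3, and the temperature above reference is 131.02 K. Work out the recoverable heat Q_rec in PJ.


Step 1: Q_s = Vr*rhoc*dT/1e12 = 8.1755e+08*2143.7*131.02/1e12 = 229.6233 PJ
Step 2: Q_rec = Q_s * RF = 229.6233 * 0.142 = 32.607 PJ
Q_rec = 32.607 PJ


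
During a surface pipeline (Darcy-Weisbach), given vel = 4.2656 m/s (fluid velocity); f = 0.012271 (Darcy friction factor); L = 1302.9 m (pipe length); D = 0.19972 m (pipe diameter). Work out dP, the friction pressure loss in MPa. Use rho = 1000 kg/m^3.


dP = f * (L/D) * (rho*vel^2/2) / 1000
dP = 0.012271 * (1302.9/0.19972) * (1000*4.2656^2/2) / 1000
dP = 728.2823 kPa
Convert: 728.2823 kPa * 0.001 = 0.72828 MPa
dP = 0.72828 MPa


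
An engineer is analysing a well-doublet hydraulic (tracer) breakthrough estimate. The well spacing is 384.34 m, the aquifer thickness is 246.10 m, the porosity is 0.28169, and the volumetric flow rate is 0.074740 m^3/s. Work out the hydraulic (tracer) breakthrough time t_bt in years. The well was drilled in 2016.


t_bt = pi * hr * phi * L^2 / (3 * Qv) / (365.25*86400)
t_bt = pi * 246.10 * 0.28169 * 384.34^2 / (3 * 0.074740) / (365.25*86400)
t_bt = 4.5466 years


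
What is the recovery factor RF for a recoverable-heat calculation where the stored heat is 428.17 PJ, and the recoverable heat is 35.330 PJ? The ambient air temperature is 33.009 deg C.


RF = Q_rec / Q_s
RF = 35.330 / 428.17
RF = 0.082514


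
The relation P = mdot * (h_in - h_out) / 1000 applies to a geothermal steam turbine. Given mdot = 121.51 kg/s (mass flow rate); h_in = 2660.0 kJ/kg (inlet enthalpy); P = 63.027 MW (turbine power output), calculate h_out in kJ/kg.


h_out = h_in - P * 1000 / mdot
h_out = 2660.0 - 63.027 * 1000 / 121.51
h_out = 2141.3 kJ/kg


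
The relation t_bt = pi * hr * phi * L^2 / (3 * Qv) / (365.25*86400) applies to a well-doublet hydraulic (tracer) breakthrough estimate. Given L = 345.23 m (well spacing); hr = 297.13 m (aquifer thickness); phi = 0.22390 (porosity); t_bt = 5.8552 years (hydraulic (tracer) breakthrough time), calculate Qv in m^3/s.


Qv = pi*hr*phi*L^2 / (3*t_bt*365.25*86400)
Qv = pi*297.13*0.22390*345.23^2 / (3*5.8552*365.25*86400)
Qv = 0.044937 m^3/s


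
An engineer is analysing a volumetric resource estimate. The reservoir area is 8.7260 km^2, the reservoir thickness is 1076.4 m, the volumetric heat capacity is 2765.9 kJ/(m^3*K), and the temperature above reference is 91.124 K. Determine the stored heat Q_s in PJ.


Step 1: Vr = A*1e6*hr = 8.726*1e6*1076.4 = 9.392666e+09 m^3
Step 2: Q_s = Vr*rhoc*dT/1e12 = 9.392666e+09*2765.9*91.124/1e12 = 2367.3 PJ
Q_s = 2367.3 PJ


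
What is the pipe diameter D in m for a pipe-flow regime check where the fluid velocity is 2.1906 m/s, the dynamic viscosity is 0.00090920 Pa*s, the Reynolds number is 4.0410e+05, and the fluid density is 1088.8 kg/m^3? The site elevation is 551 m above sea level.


D = Re * mu / (rho * vel)
D = 4.0410e+05 * 0.00090920 / (1088.8 * 2.1906)
D = 0.15404 m


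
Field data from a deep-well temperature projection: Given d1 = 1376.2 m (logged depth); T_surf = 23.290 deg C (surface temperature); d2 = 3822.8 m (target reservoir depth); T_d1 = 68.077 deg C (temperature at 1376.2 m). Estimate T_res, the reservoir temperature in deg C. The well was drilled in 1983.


Step 1: grad = (T_d1 - T_surf)/d1 * 1000 = (68.077 - 23.29)/1376.2 * 1000 = 32.54396 deg C/km
Step 2: T_res = T_surf + grad*d2/1000 = 23.29 + 32.54396*3822.8/1000 = 147.70 deg C
T_res = 147.70 deg C


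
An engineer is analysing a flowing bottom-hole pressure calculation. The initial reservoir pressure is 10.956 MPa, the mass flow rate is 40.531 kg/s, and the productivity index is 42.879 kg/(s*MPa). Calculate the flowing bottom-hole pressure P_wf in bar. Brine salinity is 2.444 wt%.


P_wf = P_i - mdot / PI
P_wf = 10.956 - 40.531 / 42.879
P_wf = 10.01076 MPa
Convert: 10.01076 MPa * 10.0 = 100.11 bar
P_wf = 100.11 bar


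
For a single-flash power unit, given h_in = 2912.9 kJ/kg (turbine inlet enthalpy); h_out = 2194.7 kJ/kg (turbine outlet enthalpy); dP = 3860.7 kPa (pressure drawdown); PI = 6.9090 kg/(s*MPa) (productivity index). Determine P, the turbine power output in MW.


Step 1: mdot = PI * dP / 1000 = 6.909 * 3860.7 / 1000 = 26.67358 kg/s
Step 2: P = mdot*(h_in - h_out)/1000 = 26.67358*(2912.9 - 2194.7)/1000 = 19.157 MW
P = 19.157 MW


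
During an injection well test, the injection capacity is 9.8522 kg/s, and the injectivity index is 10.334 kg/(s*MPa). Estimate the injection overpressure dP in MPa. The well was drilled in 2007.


dP = mdot * 1000 / II
dP = 9.8522 * 1000 / 10.334
dP = 953.3772 kPa
Convert: 953.3772 kPa * 0.001 = 0.95338 MPa
dP = 0.95338 MPa


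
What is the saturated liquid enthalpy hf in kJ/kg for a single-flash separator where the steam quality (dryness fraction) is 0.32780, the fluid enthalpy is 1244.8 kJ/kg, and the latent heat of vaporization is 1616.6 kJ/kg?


hf = h - x * hfg
hf = 1244.8 - 0.32780 * 1616.6
hf = 714.88 kJ/kg


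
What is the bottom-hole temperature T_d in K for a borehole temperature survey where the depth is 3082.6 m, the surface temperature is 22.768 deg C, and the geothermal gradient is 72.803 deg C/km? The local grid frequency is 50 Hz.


T_d = T_surf + grad * d / 1000
T_d = 22.768 + 72.803 * 3082.6 / 1000
T_d = 247.1905 deg C
Convert to K: 247.1905 + 273.15 = 520.34 K
T_d = 520.34 K
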